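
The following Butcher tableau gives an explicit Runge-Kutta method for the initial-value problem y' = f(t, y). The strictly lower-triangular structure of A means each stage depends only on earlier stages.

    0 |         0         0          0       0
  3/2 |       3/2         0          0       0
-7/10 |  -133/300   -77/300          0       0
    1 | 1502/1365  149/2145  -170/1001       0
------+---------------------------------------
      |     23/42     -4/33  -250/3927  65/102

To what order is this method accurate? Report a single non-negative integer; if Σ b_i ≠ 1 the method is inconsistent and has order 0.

b = (23/42, -4/33, -250/3927, 65/102)
c = (0, 3/2, -7/10, 1)
Ac = (0, 0, -77/200, 29/130)
Σ b_i: 23/42·1 + (-4/33)·1 + (-250/3927)·1 + 65/102·1 = 1 ✓
b·c: (-4/33)·3/2 + (-250/3927)·(-7/10) + 65/102·1 = 1/2 ✓
b·c²: (-4/33)·9/4 + (-250/3927)·49/100 + 65/102·1 = 1/3 ✓
b·Ac: (-250/3927)·(-77/200) + 65/102·29/130 = 1/6 ✓
b·c³: (-4/33)·27/8 + (-250/3927)·(-343/1000) + 65/102·1 = 1/4 ✓
b·(c∘Ac): (-250/3927)·539/2000 + 65/102·29/130 = 1/8 ✓
b·Ac²: (-250/3927)·(-231/400) + 65/102·19/260 = 1/12 ✓
b·A²c: 65/102·17/260 = 1/24 ✓; 4 stages ⇒ order 4.

4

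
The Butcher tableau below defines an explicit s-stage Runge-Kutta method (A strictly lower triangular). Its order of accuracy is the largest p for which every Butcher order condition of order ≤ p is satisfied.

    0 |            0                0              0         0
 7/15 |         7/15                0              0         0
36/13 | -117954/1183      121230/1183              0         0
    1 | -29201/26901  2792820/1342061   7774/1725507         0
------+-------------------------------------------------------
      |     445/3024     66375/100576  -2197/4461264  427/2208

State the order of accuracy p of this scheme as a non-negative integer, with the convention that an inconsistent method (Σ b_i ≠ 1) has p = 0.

4

b = (445/3024, 66375/100576, -2197/4461264, 427/2208)
c = (0, 7/15, 36/13, 1)
Ac = (0, 0, 8082/169, 60/61)
Σ b_i: 445/3024·1 + 66375/100576·1 + (-2197/4461264)·1 + 427/2208·1 = 1 ✓
b·c: 66375/100576·7/15 + (-2197/4461264)·36/13 + 427/2208·1 = 1/2 ✓
b·c²: 66375/100576·49/225 + (-2197/4461264)·1296/169 + 427/2208·1 = 1/3 ✓
b·Ac: (-2197/4461264)·8082/169 + 427/2208·60/61 = 1/6 ✓
b·c³: 66375/100576·343/3375 + (-2197/4461264)·46656/2197 + 427/2208·1 = 1/4 ✓
b·(c∘Ac): (-2197/4461264)·290952/2197 + 427/2208·60/61 = 1/8 ✓
b·Ac²: (-2197/4461264)·18858/845 + 427/2208·3124/6405 = 1/12 ✓
b·A²c: 427/2208·92/427 = 1/24 ✓; 4 stages ⇒ order 4.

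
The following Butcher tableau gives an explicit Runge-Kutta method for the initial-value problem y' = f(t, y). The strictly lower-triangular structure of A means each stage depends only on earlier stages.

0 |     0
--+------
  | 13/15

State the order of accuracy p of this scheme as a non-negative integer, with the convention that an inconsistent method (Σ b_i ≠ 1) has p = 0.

b = (13/15)
c = (0)
Σ b_i: 13/15·1 = 13/15 ≠ 1 ⇒ order 0.

0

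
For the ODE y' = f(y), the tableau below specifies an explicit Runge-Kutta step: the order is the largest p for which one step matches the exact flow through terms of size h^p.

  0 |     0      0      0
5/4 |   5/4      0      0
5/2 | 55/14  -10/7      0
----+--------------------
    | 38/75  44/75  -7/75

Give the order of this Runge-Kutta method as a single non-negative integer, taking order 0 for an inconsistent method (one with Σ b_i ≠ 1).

3

b = (38/75, 44/75, -7/75)
c = (0, 5/4, 5/2)
Ac = (0, 0, -25/14)
Σ b_i: 38/75·1 + 44/75·1 + (-7/75)·1 = 1 ✓
b·c: 44/75·5/4 + (-7/75)·5/2 = 1/2 ✓
b·c²: 44/75·25/16 + (-7/75)·25/4 = 1/3 ✓
b·Ac: (-7/75)·(-25/14) = 1/6 ✓; 3 stages ⇒ order 3.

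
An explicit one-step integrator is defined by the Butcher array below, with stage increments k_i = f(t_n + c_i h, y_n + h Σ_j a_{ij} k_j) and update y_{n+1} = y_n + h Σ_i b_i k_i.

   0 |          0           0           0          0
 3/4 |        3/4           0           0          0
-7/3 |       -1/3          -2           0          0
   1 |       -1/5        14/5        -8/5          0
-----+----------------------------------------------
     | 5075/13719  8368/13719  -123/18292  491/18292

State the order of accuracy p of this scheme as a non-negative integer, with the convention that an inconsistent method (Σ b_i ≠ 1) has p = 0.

b = (5075/13719, 8368/13719, -123/18292, 491/18292)
c = (0, 3/4, -7/3, 1)
Ac = (0, 0, -3/2, 35/6)
Σ b_i: 5075/13719·1 + 8368/13719·1 + (-123/18292)·1 + 491/18292·1 = 1 ✓
b·c: 8368/13719·3/4 + (-123/18292)·(-7/3) + 491/18292·1 = 1/2 ✓
b·c²: 8368/13719·9/16 + (-123/18292)·49/9 + 491/18292·1 = 1/3 ✓
b·Ac: (-123/18292)·(-3/2) + 491/18292·35/6 = 1/6 ✓
b·c³: 8368/13719·27/64 + (-123/18292)·(-343/27) + 491/18292·1 = 60845/164628 ≠ 1/4 ⇒ order 3.
b·(c∘Ac): (-123/18292)·7/2 + 491/18292·35/6 = 7301/54876 ≠ 1/8
b·Ac²: (-123/18292)·(-9/8) + 491/18292·(-2569/360) = -302891/1646280 ≠ 1/12
b·A²c: 491/18292·12/5 = 1473/22865 ≠ 1/24

3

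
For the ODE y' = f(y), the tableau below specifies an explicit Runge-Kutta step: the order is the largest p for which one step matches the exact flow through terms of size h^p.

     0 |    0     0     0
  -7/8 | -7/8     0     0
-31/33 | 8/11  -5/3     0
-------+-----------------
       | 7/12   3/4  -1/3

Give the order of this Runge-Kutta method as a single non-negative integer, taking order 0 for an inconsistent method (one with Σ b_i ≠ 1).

b = (7/12, 3/4, -1/3)
c = (0, -7/8, -31/33)
Ac = (0, 0, 35/24)
Σ b_i: 7/12·1 + 3/4·1 + (-1/3)·1 = 1 ✓
b·c: 3/4·(-7/8) + (-1/3)·(-31/33) = -1087/3168 ≠ 1/2 ⇒ order 1.

1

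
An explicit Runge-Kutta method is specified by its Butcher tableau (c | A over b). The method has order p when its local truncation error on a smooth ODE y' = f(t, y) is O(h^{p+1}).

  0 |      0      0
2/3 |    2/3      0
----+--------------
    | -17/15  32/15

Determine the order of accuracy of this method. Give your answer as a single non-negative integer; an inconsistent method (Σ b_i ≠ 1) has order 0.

b = (-17/15, 32/15)
c = (0, 2/3)
Σ b_i: (-17/15)·1 + 32/15·1 = 1 ✓
b·c: 32/15·2/3 = 64/45 ≠ 1/2 ⇒ order 1.

1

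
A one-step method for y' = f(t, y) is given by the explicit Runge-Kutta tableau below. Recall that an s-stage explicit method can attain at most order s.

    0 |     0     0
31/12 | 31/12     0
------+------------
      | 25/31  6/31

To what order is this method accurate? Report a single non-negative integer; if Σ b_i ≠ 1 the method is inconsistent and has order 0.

b = (25/31, 6/31)
c = (0, 31/12)
Σ b_i: 25/31·1 + 6/31·1 = 1 ✓
b·c: 6/31·31/12 = 1/2 ✓; 2 stages ⇒ order 2.

2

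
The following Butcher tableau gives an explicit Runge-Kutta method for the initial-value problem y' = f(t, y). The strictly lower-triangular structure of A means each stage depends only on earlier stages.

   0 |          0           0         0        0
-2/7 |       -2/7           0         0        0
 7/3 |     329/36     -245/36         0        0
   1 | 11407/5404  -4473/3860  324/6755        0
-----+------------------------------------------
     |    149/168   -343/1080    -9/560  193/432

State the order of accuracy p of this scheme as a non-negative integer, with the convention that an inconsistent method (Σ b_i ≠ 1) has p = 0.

4

b = (149/168, -343/1080, -9/560, 193/432)
c = (0, -2/7, 7/3, 1)
Ac = (0, 0, 35/18, 171/386)
Σ b_i: 149/168·1 + (-343/1080)·1 + (-9/560)·1 + 193/432·1 = 1 ✓
b·c: (-343/1080)·(-2/7) + (-9/560)·7/3 + 193/432·1 = 1/2 ✓
b·c²: (-343/1080)·4/49 + (-9/560)·49/9 + 193/432·1 = 1/3 ✓
b·Ac: (-9/560)·35/18 + 193/432·171/386 = 1/6 ✓
b·c³: (-343/1080)·(-8/343) + (-9/560)·343/27 + 193/432·1 = 1/4 ✓
b·(c∘Ac): (-9/560)·245/54 + 193/432·171/386 = 1/8 ✓
b·Ac²: (-9/560)·(-5/9) + 193/432·225/1351 = 1/12 ✓
b·A²c: 193/432·18/193 = 1/24 ✓; 4 stages ⇒ order 4.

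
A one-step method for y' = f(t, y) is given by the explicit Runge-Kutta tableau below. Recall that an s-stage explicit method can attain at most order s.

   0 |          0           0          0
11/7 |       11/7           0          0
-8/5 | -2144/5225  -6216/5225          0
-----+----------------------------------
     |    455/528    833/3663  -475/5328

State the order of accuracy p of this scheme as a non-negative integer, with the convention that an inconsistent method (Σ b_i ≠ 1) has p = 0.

3

b = (455/528, 833/3663, -475/5328)
c = (0, 11/7, -8/5)
Ac = (0, 0, -888/475)
Σ b_i: 455/528·1 + 833/3663·1 + (-475/5328)·1 = 1 ✓
b·c: 833/3663·11/7 + (-475/5328)·(-8/5) = 1/2 ✓
b·c²: 833/3663·121/49 + (-475/5328)·64/25 = 1/3 ✓
b·Ac: (-475/5328)·(-888/475) = 1/6 ✓; 3 stages ⇒ order 3.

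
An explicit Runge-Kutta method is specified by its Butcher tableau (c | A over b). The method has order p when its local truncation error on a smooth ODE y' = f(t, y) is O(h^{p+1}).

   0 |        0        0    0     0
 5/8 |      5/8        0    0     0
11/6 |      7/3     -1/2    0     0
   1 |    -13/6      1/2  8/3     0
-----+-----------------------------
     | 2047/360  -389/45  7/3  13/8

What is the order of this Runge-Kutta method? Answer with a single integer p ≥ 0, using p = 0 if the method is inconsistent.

b = (2047/360, -389/45, 7/3, 13/8)
c = (0, 5/8, 11/6, 1)
Ac = (0, 0, -5/16, 749/144)
Σ b_i: 2047/360·1 + (-389/45)·1 + 7/3·1 + 13/8·1 = 1 ✓
b·c: (-389/45)·5/8 + 7/3·11/6 + 13/8·1 = 1/2 ✓
b·c²: (-389/45)·25/64 + 7/3·121/36 + 13/8·1 = 10525/1728 ≠ 1/3 ⇒ order 2.
b·Ac: 7/3·(-5/16) + 13/8·749/144 = 8897/1152 ≠ 1/6

2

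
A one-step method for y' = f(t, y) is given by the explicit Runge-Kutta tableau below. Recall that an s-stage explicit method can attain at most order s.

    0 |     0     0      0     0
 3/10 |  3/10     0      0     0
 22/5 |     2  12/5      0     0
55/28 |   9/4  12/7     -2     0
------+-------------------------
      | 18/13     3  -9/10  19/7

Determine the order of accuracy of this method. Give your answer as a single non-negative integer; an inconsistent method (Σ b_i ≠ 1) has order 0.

0

b = (18/13, 3, -9/10, 19/7)
c = (0, 3/10, 22/5, 55/28)
Ac = (0, 0, 18/25, -58/7)
Σ b_i: 18/13·1 + 3·1 + (-9/10)·1 + 19/7·1 = 5641/910 ≠ 1 ⇒ order 0.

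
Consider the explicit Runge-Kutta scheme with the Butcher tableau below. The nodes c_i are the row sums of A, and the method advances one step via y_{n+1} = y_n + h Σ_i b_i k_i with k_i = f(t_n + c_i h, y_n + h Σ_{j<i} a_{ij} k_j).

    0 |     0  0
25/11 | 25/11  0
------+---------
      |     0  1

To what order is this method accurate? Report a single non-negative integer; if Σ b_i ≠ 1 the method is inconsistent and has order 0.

b = (0, 1)
c = (0, 25/11)
Σ b_i: 1·1 = 1 ✓
b·c: 1·25/11 = 25/11 ≠ 1/2 ⇒ order 1.

1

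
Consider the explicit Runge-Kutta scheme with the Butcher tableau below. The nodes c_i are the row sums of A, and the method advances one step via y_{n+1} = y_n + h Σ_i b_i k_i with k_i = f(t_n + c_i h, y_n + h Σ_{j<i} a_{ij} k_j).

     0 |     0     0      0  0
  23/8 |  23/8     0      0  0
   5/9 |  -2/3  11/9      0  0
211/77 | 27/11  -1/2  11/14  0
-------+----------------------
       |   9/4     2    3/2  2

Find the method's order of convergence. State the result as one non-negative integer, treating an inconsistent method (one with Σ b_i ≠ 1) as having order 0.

b = (9/4, 2, 3/2, 2)
c = (0, 23/8, 5/9, 211/77)
Ac = (0, 0, 253/72, -1009/1008)
Σ b_i: 9/4·1 + 2·1 + 3/2·1 + 2·1 = 31/4 ≠ 1 ⇒ order 0.

0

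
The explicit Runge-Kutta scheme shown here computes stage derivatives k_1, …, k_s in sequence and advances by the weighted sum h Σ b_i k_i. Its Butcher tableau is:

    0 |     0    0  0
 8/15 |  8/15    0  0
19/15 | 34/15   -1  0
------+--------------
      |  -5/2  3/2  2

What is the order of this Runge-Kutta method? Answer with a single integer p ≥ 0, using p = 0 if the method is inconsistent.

1

b = (-5/2, 3/2, 2)
c = (0, 8/15, 19/15)
Ac = (0, 0, -8/15)
Σ b_i: (-5/2)·1 + 3/2·1 + 2·1 = 1 ✓
b·c: 3/2·8/15 + 2·19/15 = 10/3 ≠ 1/2 ⇒ order 1.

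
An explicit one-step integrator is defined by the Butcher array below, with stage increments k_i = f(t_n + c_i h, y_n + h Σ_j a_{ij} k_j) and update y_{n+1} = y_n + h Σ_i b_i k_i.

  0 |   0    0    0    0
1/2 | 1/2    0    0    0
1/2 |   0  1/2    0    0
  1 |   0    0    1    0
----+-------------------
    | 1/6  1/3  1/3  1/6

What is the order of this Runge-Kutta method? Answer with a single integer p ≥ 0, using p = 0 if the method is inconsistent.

b = (1/6, 1/3, 1/3, 1/6)
c = (0, 1/2, 1/2, 1)
Ac = (0, 0, 1/4, 1/2)
Σ b_i: 1/6·1 + 1/3·1 + 1/3·1 + 1/6·1 = 1 ✓
b·c: 1/3·1/2 + 1/3·1/2 + 1/6·1 = 1/2 ✓
b·c²: 1/3·1/4 + 1/3·1/4 + 1/6·1 = 1/3 ✓
b·Ac: 1/3·1/4 + 1/6·1/2 = 1/6 ✓
b·c³: 1/3·1/8 + 1/3·1/8 + 1/6·1 = 1/4 ✓
b·(c∘Ac): 1/3·1/8 + 1/6·1/2 = 1/8 ✓
b·Ac²: 1/3·1/8 + 1/6·1/4 = 1/12 ✓
b·A²c: 1/6·1/4 = 1/24 ✓; 4 stages ⇒ order 4.

4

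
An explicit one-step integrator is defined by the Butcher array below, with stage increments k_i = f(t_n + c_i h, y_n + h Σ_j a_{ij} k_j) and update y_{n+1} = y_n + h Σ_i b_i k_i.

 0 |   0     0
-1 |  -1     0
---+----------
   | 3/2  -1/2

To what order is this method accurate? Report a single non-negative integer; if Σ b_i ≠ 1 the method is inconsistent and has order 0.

b = (3/2, -1/2)
c = (0, -1)
Σ b_i: 3/2·1 + (-1/2)·1 = 1 ✓
b·c: (-1/2)·(-1) = 1/2 ✓; 2 stages ⇒ order 2.

2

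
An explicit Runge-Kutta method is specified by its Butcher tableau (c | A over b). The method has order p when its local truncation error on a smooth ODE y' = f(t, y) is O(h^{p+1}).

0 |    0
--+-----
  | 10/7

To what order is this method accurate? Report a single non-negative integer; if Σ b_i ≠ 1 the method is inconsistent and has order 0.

b = (10/7)
c = (0)
Σ b_i: 10/7·1 = 10/7 ≠ 1 ⇒ order 0.

0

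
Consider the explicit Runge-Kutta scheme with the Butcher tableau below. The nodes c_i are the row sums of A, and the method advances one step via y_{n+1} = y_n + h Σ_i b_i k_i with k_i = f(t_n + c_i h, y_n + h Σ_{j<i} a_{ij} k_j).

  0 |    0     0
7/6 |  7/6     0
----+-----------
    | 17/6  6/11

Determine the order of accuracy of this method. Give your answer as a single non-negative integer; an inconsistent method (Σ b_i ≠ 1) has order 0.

0

b = (17/6, 6/11)
c = (0, 7/6)
Σ b_i: 17/6·1 + 6/11·1 = 223/66 ≠ 1 ⇒ order 0.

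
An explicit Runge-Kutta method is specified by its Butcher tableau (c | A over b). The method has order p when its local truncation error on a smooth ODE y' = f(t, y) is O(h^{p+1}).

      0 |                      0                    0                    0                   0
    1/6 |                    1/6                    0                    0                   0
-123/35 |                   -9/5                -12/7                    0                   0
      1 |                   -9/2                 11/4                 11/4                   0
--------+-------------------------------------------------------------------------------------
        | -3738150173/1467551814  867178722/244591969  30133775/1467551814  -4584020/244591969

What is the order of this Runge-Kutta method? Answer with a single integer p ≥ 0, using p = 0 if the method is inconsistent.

b = (-3738150173/1467551814, 867178722/244591969, 30133775/1467551814, -4584020/244591969)
c = (0, 1/6, -123/35, 1)
Ac = (0, 0, -2/7, -7733/840)
Σ b_i: (-3738150173/1467551814)·1 + 867178722/244591969·1 + 30133775/1467551814·1 + (-4584020/244591969)·1 = 1 ✓
b·c: 867178722/244591969·1/6 + 30133775/1467551814·(-123/35) + (-4584020/244591969)·1 = 1/2 ✓
b·c²: 867178722/244591969·1/36 + 30133775/1467551814·15129/1225 + (-4584020/244591969)·1 = 1/3 ✓
b·Ac: 30133775/1467551814·(-2/7) + (-4584020/244591969)·(-7733/840) = 1/6 ✓
b·c³: 867178722/244591969·1/216 + 30133775/1467551814·(-1860867/42875) + (-4584020/244591969)·1 = -275370126653/308185880940 ≠ 1/4 ⇒ order 3.
b·(c∘Ac): 30133775/1467551814·246/245 + (-4584020/244591969)·(-7733/840) = 283458389/1467551814 ≠ 1/8
b·Ac²: 30133775/1467551814·(-1/21) + (-4584020/244591969)·6004559/176400 = -196908613087/308185880940 ≠ 1/12
b·A²c: (-4584020/244591969)·(-11/14) = 3601730/244591969 ≠ 1/24

3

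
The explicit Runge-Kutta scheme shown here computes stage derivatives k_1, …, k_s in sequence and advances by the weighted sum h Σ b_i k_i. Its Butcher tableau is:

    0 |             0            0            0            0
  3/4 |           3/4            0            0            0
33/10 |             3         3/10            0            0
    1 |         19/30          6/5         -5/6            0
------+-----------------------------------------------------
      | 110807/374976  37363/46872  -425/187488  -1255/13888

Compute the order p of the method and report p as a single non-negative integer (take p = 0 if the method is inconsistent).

b = (110807/374976, 37363/46872, -425/187488, -1255/13888)
c = (0, 3/4, 33/10, 1)
Ac = (0, 0, 9/40, -37/20)
Σ b_i: 110807/374976·1 + 37363/46872·1 + (-425/187488)·1 + (-1255/13888)·1 = 1 ✓
b·c: 37363/46872·3/4 + (-425/187488)·33/10 + (-1255/13888)·1 = 1/2 ✓
b·c²: 37363/46872·9/16 + (-425/187488)·1089/100 + (-1255/13888)·1 = 1/3 ✓
b·Ac: (-425/187488)·9/40 + (-1255/13888)·(-37/20) = 1/6 ✓
b·c³: 37363/46872·27/64 + (-425/187488)·35937/1000 + (-1255/13888)·1 = 91361/555520 ≠ 1/4 ⇒ order 3.
b·(c∘Ac): (-425/187488)·297/400 + (-1255/13888)·(-37/20) = 18387/111104 ≠ 1/8
b·Ac²: (-425/187488)·27/160 + (-1255/13888)·(-42/5) = 168587/222208 ≠ 1/12
b·A²c: (-1255/13888)·(-3/16) = 3765/222208 ≠ 1/24

3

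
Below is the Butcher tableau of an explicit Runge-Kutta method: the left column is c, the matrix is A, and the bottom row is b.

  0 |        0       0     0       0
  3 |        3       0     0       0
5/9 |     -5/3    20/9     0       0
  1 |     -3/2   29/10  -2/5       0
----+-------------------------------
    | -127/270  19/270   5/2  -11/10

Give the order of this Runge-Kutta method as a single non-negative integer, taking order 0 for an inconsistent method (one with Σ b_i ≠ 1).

b = (-127/270, 19/270, 5/2, -11/10)
c = (0, 3, 5/9, 1)
Ac = (0, 0, 20/3, 763/90)
Σ b_i: (-127/270)·1 + 19/270·1 + 5/2·1 + (-11/10)·1 = 1 ✓
b·c: 19/270·3 + 5/2·5/9 + (-11/10)·1 = 1/2 ✓
b·c²: 19/270·9 + 5/2·25/81 + (-11/10)·1 = 247/810 ≠ 1/3 ⇒ order 2.
b·Ac: 5/2·20/3 + (-11/10)·763/90 = 6607/900 ≠ 1/6

2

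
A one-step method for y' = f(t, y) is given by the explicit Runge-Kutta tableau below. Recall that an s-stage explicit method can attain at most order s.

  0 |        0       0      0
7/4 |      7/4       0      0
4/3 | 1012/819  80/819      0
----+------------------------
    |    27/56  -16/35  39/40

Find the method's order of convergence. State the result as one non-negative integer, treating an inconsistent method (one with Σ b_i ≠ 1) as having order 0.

b = (27/56, -16/35, 39/40)
c = (0, 7/4, 4/3)
Ac = (0, 0, 20/117)
Σ b_i: 27/56·1 + (-16/35)·1 + 39/40·1 = 1 ✓
b·c: (-16/35)·7/4 + 39/40·4/3 = 1/2 ✓
b·c²: (-16/35)·49/16 + 39/40·16/9 = 1/3 ✓
b·Ac: 39/40·20/117 = 1/6 ✓; 3 stages ⇒ order 3.

3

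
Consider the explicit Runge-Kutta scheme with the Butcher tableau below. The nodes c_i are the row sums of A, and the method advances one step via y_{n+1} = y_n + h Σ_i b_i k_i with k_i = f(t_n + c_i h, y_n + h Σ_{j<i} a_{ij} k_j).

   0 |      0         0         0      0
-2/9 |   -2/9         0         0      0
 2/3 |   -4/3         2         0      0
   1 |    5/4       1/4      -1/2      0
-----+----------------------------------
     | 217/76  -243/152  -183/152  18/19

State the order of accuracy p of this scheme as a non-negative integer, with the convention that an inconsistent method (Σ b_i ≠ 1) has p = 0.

b = (217/76, -243/152, -183/152, 18/19)
c = (0, -2/9, 2/3, 1)
Ac = (0, 0, -4/9, -7/18)
Σ b_i: 217/76·1 + (-243/152)·1 + (-183/152)·1 + 18/19·1 = 1 ✓
b·c: (-243/152)·(-2/9) + (-183/152)·2/3 + 18/19·1 = 1/2 ✓
b·c²: (-243/152)·4/81 + (-183/152)·4/9 + 18/19·1 = 1/3 ✓
b·Ac: (-183/152)·(-4/9) + 18/19·(-7/18) = 1/6 ✓
b·c³: (-243/152)·(-8/729) + (-183/152)·8/27 + 18/19·1 = 104/171 ≠ 1/4 ⇒ order 3.
b·(c∘Ac): (-183/152)·(-8/27) + 18/19·(-7/18) = -2/171 ≠ 1/8
b·Ac²: (-183/152)·8/81 + 18/19·(-17/81) = -163/513 ≠ 1/12
b·A²c: 18/19·2/9 = 4/19 ≠ 1/24

3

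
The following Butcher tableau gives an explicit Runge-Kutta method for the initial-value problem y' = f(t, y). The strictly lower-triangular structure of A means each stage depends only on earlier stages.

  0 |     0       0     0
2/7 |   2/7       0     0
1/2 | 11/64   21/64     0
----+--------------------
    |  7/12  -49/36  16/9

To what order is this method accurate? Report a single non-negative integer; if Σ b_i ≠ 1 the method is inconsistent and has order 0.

b = (7/12, -49/36, 16/9)
c = (0, 2/7, 1/2)
Ac = (0, 0, 3/32)
Σ b_i: 7/12·1 + (-49/36)·1 + 16/9·1 = 1 ✓
b·c: (-49/36)·2/7 + 16/9·1/2 = 1/2 ✓
b·c²: (-49/36)·4/49 + 16/9·1/4 = 1/3 ✓
b·Ac: 16/9·3/32 = 1/6 ✓; 3 stages ⇒ order 3.

3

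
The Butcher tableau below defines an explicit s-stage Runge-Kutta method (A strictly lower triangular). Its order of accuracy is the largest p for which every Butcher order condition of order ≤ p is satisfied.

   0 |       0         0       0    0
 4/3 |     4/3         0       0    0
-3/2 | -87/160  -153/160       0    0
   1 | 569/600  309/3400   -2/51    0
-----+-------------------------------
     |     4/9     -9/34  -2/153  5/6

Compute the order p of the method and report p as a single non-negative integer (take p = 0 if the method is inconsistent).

b = (4/9, -9/34, -2/153, 5/6)
c = (0, 4/3, -3/2, 1)
Ac = (0, 0, -51/40, 9/50)
Σ b_i: 4/9·1 + (-9/34)·1 + (-2/153)·1 + 5/6·1 = 1 ✓
b·c: (-9/34)·4/3 + (-2/153)·(-3/2) + 5/6·1 = 1/2 ✓
b·c²: (-9/34)·16/9 + (-2/153)·9/4 + 5/6·1 = 1/3 ✓
b·Ac: (-2/153)·(-51/40) + 5/6·9/50 = 1/6 ✓
b·c³: (-9/34)·64/27 + (-2/153)·(-27/8) + 5/6·1 = 1/4 ✓
b·(c∘Ac): (-2/153)·153/80 + 5/6·9/50 = 1/8 ✓
b·Ac²: (-2/153)·(-17/10) + 5/6·11/150 = 1/12 ✓
b·A²c: 5/6·1/20 = 1/24 ✓; 4 stages ⇒ order 4.

4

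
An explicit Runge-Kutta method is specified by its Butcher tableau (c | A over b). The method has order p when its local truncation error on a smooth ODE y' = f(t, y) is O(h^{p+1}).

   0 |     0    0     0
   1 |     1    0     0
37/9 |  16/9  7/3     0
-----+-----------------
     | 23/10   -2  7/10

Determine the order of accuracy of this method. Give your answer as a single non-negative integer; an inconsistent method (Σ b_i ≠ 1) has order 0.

1

b = (23/10, -2, 7/10)
c = (0, 1, 37/9)
Ac = (0, 0, 7/3)
Σ b_i: 23/10·1 + (-2)·1 + 7/10·1 = 1 ✓
b·c: (-2)·1 + 7/10·37/9 = 79/90 ≠ 1/2 ⇒ order 1.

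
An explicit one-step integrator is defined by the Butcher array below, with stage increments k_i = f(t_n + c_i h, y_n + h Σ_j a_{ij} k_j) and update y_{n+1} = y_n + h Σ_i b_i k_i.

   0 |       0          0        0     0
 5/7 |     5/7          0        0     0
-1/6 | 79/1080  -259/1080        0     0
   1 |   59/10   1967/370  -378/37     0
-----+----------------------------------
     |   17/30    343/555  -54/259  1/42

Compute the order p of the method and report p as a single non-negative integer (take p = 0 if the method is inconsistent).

b = (17/30, 343/555, -54/259, 1/42)
c = (0, 5/7, -1/6, 1)
Ac = (0, 0, -37/216, 11/2)
Σ b_i: 17/30·1 + 343/555·1 + (-54/259)·1 + 1/42·1 = 1 ✓
b·c: 343/555·5/7 + (-54/259)·(-1/6) + 1/42·1 = 1/2 ✓
b·c²: 343/555·25/49 + (-54/259)·1/36 + 1/42·1 = 1/3 ✓
b·Ac: (-54/259)·(-37/216) + 1/42·11/2 = 1/6 ✓
b·c³: 343/555·125/343 + (-54/259)·(-1/216) + 1/42·1 = 1/4 ✓
b·(c∘Ac): (-54/259)·37/1296 + 1/42·11/2 = 1/8 ✓
b·Ac²: (-54/259)·(-185/1512) + 1/42·17/7 = 1/12 ✓
b·A²c: 1/42·7/4 = 1/24 ✓; 4 stages ⇒ order 4.

4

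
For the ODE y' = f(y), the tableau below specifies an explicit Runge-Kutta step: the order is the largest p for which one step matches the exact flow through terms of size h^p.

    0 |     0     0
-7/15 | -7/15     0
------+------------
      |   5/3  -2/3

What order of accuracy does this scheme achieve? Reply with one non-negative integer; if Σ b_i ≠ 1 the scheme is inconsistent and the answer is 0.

1

b = (5/3, -2/3)
c = (0, -7/15)
Σ b_i: 5/3·1 + (-2/3)·1 = 1 ✓
b·c: (-2/3)·(-7/15) = 14/45 ≠ 1/2 ⇒ order 1.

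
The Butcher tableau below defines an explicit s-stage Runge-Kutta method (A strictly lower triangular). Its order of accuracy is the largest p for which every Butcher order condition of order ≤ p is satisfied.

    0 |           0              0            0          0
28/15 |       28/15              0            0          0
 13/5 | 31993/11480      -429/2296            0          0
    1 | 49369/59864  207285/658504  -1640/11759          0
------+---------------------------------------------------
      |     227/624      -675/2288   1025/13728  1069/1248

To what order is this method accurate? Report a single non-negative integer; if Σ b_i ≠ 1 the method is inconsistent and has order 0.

b = (227/624, -675/2288, 1025/13728, 1069/1248)
c = (0, 28/15, 13/5, 1)
Ac = (0, 0, -143/410, 481/2138)
Σ b_i: 227/624·1 + (-675/2288)·1 + 1025/13728·1 + 1069/1248·1 = 1 ✓
b·c: (-675/2288)·28/15 + 1025/13728·13/5 + 1069/1248·1 = 1/2 ✓
b·c²: (-675/2288)·784/225 + 1025/13728·169/25 + 1069/1248·1 = 1/3 ✓
b·Ac: 1025/13728·(-143/410) + 1069/1248·481/2138 = 1/6 ✓
b·c³: (-675/2288)·21952/3375 + 1025/13728·2197/125 + 1069/1248·1 = 1/4 ✓
b·(c∘Ac): 1025/13728·(-1859/2050) + 1069/1248·481/2138 = 1/8 ✓
b·Ac²: 1025/13728·(-2002/3075) + 1069/1248·494/3207 = 1/12 ✓
b·A²c: 1069/1248·52/1069 = 1/24 ✓; 4 stages ⇒ order 4.

4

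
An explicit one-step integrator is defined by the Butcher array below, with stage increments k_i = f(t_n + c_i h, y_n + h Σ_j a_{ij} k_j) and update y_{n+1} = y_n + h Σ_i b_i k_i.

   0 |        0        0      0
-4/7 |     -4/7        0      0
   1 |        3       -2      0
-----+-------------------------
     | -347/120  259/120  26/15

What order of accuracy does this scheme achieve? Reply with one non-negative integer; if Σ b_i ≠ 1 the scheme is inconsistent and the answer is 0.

2

b = (-347/120, 259/120, 26/15)
c = (0, -4/7, 1)
Ac = (0, 0, 8/7)
Σ b_i: (-347/120)·1 + 259/120·1 + 26/15·1 = 1 ✓
b·c: 259/120·(-4/7) + 26/15·1 = 1/2 ✓
b·c²: 259/120·16/49 + 26/15·1 = 256/105 ≠ 1/3 ⇒ order 2.
b·Ac: 26/15·8/7 = 208/105 ≠ 1/6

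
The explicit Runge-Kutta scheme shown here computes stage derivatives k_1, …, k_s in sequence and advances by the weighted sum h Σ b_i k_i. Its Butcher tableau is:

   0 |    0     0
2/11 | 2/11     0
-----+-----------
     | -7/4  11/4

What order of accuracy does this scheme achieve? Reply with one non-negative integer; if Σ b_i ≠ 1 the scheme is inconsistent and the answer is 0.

b = (-7/4, 11/4)
c = (0, 2/11)
Σ b_i: (-7/4)·1 + 11/4·1 = 1 ✓
b·c: 11/4·2/11 = 1/2 ✓; 2 stages ⇒ order 2.

2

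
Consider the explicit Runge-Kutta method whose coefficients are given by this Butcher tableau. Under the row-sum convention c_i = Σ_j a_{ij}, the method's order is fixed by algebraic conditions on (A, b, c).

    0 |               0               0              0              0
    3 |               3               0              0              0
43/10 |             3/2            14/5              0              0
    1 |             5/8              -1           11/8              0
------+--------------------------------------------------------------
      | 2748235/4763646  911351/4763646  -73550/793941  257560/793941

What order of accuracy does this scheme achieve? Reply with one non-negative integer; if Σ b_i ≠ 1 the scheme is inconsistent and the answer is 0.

3

b = (2748235/4763646, 911351/4763646, -73550/793941, 257560/793941)
c = (0, 3, 43/10, 1)
Ac = (0, 0, 42/5, 233/80)
Σ b_i: 2748235/4763646·1 + 911351/4763646·1 + (-73550/793941)·1 + 257560/793941·1 = 1 ✓
b·c: 911351/4763646·3 + (-73550/793941)·43/10 + 257560/793941·1 = 1/2 ✓
b·c²: 911351/4763646·9 + (-73550/793941)·1849/100 + 257560/793941·1 = 1/3 ✓
b·Ac: (-73550/793941)·42/5 + 257560/793941·233/80 = 1/6 ✓
b·c³: 911351/4763646·27 + (-73550/793941)·79507/1000 + 257560/793941·1 = -29782007/15878820 ≠ 1/4 ⇒ order 3.
b·(c∘Ac): (-73550/793941)·903/25 + 257560/793941·233/80 = -3812965/1587882 ≠ 1/8
b·Ac²: (-73550/793941)·126/5 + 257560/793941·13139/800 = 47532821/15878820 ≠ 1/12
b·A²c: 257560/793941·231/20 = 991606/264647 ≠ 1/24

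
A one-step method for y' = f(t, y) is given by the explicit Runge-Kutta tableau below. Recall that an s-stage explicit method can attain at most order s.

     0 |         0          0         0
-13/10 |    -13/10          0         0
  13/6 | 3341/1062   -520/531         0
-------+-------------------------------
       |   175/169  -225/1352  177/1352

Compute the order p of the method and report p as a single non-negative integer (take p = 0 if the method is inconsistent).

b = (175/169, -225/1352, 177/1352)
c = (0, -13/10, 13/6)
Ac = (0, 0, 676/531)
Σ b_i: 175/169·1 + (-225/1352)·1 + 177/1352·1 = 1 ✓
b·c: (-225/1352)·(-13/10) + 177/1352·13/6 = 1/2 ✓
b·c²: (-225/1352)·169/100 + 177/1352·169/36 = 1/3 ✓
b·Ac: 177/1352·676/531 = 1/6 ✓; 3 stages ⇒ order 3.

3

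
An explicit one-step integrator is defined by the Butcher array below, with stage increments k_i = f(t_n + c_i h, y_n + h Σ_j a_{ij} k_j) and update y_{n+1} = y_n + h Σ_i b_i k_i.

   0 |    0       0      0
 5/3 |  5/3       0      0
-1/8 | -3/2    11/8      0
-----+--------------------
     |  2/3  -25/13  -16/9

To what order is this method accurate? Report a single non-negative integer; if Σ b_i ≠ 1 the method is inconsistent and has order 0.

0

b = (2/3, -25/13, -16/9)
c = (0, 5/3, -1/8)
Ac = (0, 0, 55/24)
Σ b_i: 2/3·1 + (-25/13)·1 + (-16/9)·1 = -355/117 ≠ 1 ⇒ order 0.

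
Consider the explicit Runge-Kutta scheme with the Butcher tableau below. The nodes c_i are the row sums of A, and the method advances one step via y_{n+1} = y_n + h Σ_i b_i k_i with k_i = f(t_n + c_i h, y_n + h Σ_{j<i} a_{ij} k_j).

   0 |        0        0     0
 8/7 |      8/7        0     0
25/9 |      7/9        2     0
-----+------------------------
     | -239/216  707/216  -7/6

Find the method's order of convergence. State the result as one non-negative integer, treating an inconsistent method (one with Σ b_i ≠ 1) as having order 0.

b = (-239/216, 707/216, -7/6)
c = (0, 8/7, 25/9)
Ac = (0, 0, 16/7)
Σ b_i: (-239/216)·1 + 707/216·1 + (-7/6)·1 = 1 ✓
b·c: 707/216·8/7 + (-7/6)·25/9 = 1/2 ✓
b·c²: 707/216·64/49 + (-7/6)·625/81 = -16081/3402 ≠ 1/3 ⇒ order 2.
b·Ac: (-7/6)·16/7 = -8/3 ≠ 1/6

2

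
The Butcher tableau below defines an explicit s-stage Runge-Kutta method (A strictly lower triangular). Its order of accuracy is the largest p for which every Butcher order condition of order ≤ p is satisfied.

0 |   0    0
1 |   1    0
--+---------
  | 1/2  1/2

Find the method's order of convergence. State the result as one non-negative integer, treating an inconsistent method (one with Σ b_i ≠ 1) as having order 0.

b = (1/2, 1/2)
c = (0, 1)
Σ b_i: 1/2·1 + 1/2·1 = 1 ✓
b·c: 1/2·1 = 1/2 ✓; 2 stages ⇒ order 2.

2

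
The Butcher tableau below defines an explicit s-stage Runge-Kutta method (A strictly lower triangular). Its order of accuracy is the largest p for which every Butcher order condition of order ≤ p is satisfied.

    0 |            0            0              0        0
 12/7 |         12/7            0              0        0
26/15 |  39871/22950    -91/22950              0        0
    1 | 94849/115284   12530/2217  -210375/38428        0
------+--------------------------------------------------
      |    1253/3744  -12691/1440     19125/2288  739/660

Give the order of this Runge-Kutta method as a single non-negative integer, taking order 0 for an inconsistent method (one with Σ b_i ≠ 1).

b = (1253/3744, -12691/1440, 19125/2288, 739/660)
c = (0, 12/7, 26/15, 1)
Ac = (0, 0, -26/3825, 295/1478)
Σ b_i: 1253/3744·1 + (-12691/1440)·1 + 19125/2288·1 + 739/660·1 = 1 ✓
b·c: (-12691/1440)·12/7 + 19125/2288·26/15 + 739/660·1 = 1/2 ✓
b·c²: (-12691/1440)·144/49 + 19125/2288·676/225 + 739/660·1 = 1/3 ✓
b·Ac: 19125/2288·(-26/3825) + 739/660·295/1478 = 1/6 ✓
b·c³: (-12691/1440)·1728/343 + 19125/2288·17576/3375 + 739/660·1 = 1/4 ✓
b·(c∘Ac): 19125/2288·(-676/57375) + 739/660·295/1478 = 1/8 ✓
b·Ac²: 19125/2288·(-104/8925) + 739/660·835/5173 = 1/12 ✓
b·A²c: 739/660·55/1478 = 1/24 ✓; 4 stages ⇒ order 4.

4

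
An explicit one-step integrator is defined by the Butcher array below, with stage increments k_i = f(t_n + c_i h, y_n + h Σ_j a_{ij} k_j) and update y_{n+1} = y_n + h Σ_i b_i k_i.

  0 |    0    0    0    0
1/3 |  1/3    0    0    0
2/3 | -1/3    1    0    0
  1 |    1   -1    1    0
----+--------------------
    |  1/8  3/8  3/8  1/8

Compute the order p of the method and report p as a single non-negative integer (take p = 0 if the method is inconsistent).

b = (1/8, 3/8, 3/8, 1/8)
c = (0, 1/3, 2/3, 1)
Ac = (0, 0, 1/3, 1/3)
Σ b_i: 1/8·1 + 3/8·1 + 3/8·1 + 1/8·1 = 1 ✓
b·c: 3/8·1/3 + 3/8·2/3 + 1/8·1 = 1/2 ✓
b·c²: 3/8·1/9 + 3/8·4/9 + 1/8·1 = 1/3 ✓
b·Ac: 3/8·1/3 + 1/8·1/3 = 1/6 ✓
b·c³: 3/8·1/27 + 3/8·8/27 + 1/8·1 = 1/4 ✓
b·(c∘Ac): 3/8·2/9 + 1/8·1/3 = 1/8 ✓
b·Ac²: 3/8·1/9 + 1/8·1/3 = 1/12 ✓
b·A²c: 1/8·1/3 = 1/24 ✓; 4 stages ⇒ order 4.

4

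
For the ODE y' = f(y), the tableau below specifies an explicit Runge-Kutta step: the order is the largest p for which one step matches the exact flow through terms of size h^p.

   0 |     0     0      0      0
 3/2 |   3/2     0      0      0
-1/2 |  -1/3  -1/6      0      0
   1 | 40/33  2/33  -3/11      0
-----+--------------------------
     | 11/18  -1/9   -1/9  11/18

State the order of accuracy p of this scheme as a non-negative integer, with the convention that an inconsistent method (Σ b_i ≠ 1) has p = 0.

b = (11/18, -1/9, -1/9, 11/18)
c = (0, 3/2, -1/2, 1)
Ac = (0, 0, -1/4, 5/22)
Σ b_i: 11/18·1 + (-1/9)·1 + (-1/9)·1 + 11/18·1 = 1 ✓
b·c: (-1/9)·3/2 + (-1/9)·(-1/2) + 11/18·1 = 1/2 ✓
b·c²: (-1/9)·9/4 + (-1/9)·1/4 + 11/18·1 = 1/3 ✓
b·Ac: (-1/9)·(-1/4) + 11/18·5/22 = 1/6 ✓
b·c³: (-1/9)·27/8 + (-1/9)·(-1/8) + 11/18·1 = 1/4 ✓
b·(c∘Ac): (-1/9)·1/8 + 11/18·5/22 = 1/8 ✓
b·Ac²: (-1/9)·(-3/8) + 11/18·3/44 = 1/12 ✓
b·A²c: 11/18·3/44 = 1/24 ✓; 4 stages ⇒ order 4.

4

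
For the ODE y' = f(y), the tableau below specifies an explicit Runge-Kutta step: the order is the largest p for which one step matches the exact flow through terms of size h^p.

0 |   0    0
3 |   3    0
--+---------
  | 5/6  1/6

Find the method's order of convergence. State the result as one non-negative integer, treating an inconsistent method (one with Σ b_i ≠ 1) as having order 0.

b = (5/6, 1/6)
c = (0, 3)
Σ b_i: 5/6·1 + 1/6·1 = 1 ✓
b·c: 1/6·3 = 1/2 ✓; 2 stages ⇒ order 2.

2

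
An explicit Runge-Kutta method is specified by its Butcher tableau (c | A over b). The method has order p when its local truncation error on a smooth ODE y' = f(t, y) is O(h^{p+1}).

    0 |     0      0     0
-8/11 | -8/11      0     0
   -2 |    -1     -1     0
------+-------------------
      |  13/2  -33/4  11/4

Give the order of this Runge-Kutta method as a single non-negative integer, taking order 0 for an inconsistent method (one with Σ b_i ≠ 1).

2

b = (13/2, -33/4, 11/4)
c = (0, -8/11, -2)
Ac = (0, 0, 8/11)
Σ b_i: 13/2·1 + (-33/4)·1 + 11/4·1 = 1 ✓
b·c: (-33/4)·(-8/11) + 11/4·(-2) = 1/2 ✓
b·c²: (-33/4)·64/121 + 11/4·4 = 73/11 ≠ 1/3 ⇒ order 2.
b·Ac: 11/4·8/11 = 2 ≠ 1/6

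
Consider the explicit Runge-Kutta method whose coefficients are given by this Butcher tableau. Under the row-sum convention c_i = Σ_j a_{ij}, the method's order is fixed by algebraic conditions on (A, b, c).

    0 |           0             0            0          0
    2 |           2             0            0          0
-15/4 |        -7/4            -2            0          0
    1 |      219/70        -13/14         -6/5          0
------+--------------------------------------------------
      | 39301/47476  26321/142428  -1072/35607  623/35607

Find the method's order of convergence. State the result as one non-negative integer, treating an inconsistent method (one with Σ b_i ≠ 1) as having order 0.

3

b = (39301/47476, 26321/142428, -1072/35607, 623/35607)
c = (0, 2, -15/4, 1)
Ac = (0, 0, -4, 37/14)
Σ b_i: 39301/47476·1 + 26321/142428·1 + (-1072/35607)·1 + 623/35607·1 = 1 ✓
b·c: 26321/142428·2 + (-1072/35607)·(-15/4) + 623/35607·1 = 1/2 ✓
b·c²: 26321/142428·4 + (-1072/35607)·225/16 + 623/35607·1 = 1/3 ✓
b·Ac: (-1072/35607)·(-4) + 623/35607·37/14 = 1/6 ✓
b·c³: 26321/142428·8 + (-1072/35607)·(-3375/64) + 623/35607·1 = 146395/47476 ≠ 1/4 ⇒ order 3.
b·(c∘Ac): (-1072/35607)·15 + 623/35607·37/14 = -28867/71214 ≠ 1/8
b·Ac²: (-1072/35607)·(-8) + 623/35607·(-1153/56) = -34009/284856 ≠ 1/12
b·A²c: 623/35607·24/5 = 4984/59345 ≠ 1/24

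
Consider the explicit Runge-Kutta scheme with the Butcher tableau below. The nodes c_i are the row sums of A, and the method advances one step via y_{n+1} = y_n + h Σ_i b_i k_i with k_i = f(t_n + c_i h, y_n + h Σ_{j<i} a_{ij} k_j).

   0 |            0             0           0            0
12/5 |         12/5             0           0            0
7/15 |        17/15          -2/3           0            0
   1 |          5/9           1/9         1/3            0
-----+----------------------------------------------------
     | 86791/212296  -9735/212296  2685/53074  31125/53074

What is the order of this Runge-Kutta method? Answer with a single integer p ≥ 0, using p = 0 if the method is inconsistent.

b = (86791/212296, -9735/212296, 2685/53074, 31125/53074)
c = (0, 12/5, 7/15, 1)
Ac = (0, 0, -8/5, 19/45)
Σ b_i: 86791/212296·1 + (-9735/212296)·1 + 2685/53074·1 + 31125/53074·1 = 1 ✓
b·c: (-9735/212296)·12/5 + 2685/53074·7/15 + 31125/53074·1 = 1/2 ✓
b·c²: (-9735/212296)·144/25 + 2685/53074·49/225 + 31125/53074·1 = 1/3 ✓
b·Ac: 2685/53074·(-8/5) + 31125/53074·19/45 = 1/6 ✓
b·c³: (-9735/212296)·1728/125 + 2685/53074·343/3375 + 31125/53074·1 = -36101/852975 ≠ 1/4 ⇒ order 3.
b·(c∘Ac): 2685/53074·(-56/75) + 31125/53074·19/45 = 167053/796110 ≠ 1/8
b·Ac²: 2685/53074·(-96/25) + 31125/53074·481/675 = 76301/341190 ≠ 1/12
b·A²c: 31125/53074·(-8/15) = -8300/26537 ≠ 1/24

3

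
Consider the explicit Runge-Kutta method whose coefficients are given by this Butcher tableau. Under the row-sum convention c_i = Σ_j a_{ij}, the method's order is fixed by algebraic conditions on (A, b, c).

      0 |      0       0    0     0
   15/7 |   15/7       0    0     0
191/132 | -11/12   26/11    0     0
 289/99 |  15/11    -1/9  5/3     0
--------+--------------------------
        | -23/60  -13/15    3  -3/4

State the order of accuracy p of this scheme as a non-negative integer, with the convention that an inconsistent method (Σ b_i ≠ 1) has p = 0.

1

b = (-23/60, -13/15, 3, -3/4)
c = (0, 15/7, 191/132, 289/99)
Ac = (0, 0, 390/77, 6025/2772)
Σ b_i: (-23/60)·1 + (-13/15)·1 + 3·1 + (-3/4)·1 = 1 ✓
b·c: (-13/15)·15/7 + 3·191/132 + (-3/4)·289/99 = 68/231 ≠ 1/2 ⇒ order 1.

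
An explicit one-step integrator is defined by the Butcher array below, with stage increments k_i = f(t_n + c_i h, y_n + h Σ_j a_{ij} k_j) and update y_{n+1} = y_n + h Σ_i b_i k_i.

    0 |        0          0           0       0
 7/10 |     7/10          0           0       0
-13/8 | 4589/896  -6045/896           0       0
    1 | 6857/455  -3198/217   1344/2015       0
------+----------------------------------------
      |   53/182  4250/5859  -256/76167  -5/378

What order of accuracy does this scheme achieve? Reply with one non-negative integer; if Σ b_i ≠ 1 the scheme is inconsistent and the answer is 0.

4

b = (53/182, 4250/5859, -256/76167, -5/378)
c = (0, 7/10, -13/8, 1)
Ac = (0, 0, -1209/256, -57/5)
Σ b_i: 53/182·1 + 4250/5859·1 + (-256/76167)·1 + (-5/378)·1 = 1 ✓
b·c: 4250/5859·7/10 + (-256/76167)·(-13/8) + (-5/378)·1 = 1/2 ✓
b·c²: 4250/5859·49/100 + (-256/76167)·169/64 + (-5/378)·1 = 1/3 ✓
b·Ac: (-256/76167)·(-1209/256) + (-5/378)·(-57/5) = 1/6 ✓
b·c³: 4250/5859·343/1000 + (-256/76167)·(-2197/512) + (-5/378)·1 = 1/4 ✓
b·(c∘Ac): (-256/76167)·15717/2048 + (-5/378)·(-57/5) = 1/8 ✓
b·Ac²: (-256/76167)·(-8463/2560) + (-5/378)·(-273/50) = 1/12 ✓
b·A²c: (-5/378)·(-63/20) = 1/24 ✓; 4 stages ⇒ order 4.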